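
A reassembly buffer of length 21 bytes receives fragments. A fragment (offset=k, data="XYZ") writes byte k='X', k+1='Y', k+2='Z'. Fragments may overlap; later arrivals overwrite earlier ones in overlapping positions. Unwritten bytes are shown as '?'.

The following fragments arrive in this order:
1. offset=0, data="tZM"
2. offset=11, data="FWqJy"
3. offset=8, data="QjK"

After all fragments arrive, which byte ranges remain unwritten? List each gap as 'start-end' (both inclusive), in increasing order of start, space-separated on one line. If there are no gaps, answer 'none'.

Fragment 1: offset=0 len=3
Fragment 2: offset=11 len=5
Fragment 3: offset=8 len=3
Gaps: 3-7 16-20

Answer: 3-7 16-20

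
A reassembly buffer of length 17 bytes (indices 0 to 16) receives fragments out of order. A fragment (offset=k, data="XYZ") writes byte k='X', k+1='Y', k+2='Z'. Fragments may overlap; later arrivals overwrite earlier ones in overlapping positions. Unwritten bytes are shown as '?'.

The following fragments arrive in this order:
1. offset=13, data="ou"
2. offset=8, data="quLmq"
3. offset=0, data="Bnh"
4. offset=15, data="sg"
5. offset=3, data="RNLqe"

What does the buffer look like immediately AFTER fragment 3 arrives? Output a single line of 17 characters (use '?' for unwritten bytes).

Fragment 1: offset=13 data="ou" -> buffer=?????????????ou??
Fragment 2: offset=8 data="quLmq" -> buffer=????????quLmqou??
Fragment 3: offset=0 data="Bnh" -> buffer=Bnh?????quLmqou??

Answer: Bnh?????quLmqou??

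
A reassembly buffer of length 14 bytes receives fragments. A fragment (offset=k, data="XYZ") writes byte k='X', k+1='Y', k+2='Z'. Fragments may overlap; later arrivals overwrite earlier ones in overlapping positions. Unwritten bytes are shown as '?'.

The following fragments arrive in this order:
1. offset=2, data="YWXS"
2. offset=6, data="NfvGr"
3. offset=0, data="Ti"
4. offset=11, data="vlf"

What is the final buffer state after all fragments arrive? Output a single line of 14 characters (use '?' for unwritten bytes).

Answer: TiYWXSNfvGrvlf

Derivation:
Fragment 1: offset=2 data="YWXS" -> buffer=??YWXS????????
Fragment 2: offset=6 data="NfvGr" -> buffer=??YWXSNfvGr???
Fragment 3: offset=0 data="Ti" -> buffer=TiYWXSNfvGr???
Fragment 4: offset=11 data="vlf" -> buffer=TiYWXSNfvGrvlf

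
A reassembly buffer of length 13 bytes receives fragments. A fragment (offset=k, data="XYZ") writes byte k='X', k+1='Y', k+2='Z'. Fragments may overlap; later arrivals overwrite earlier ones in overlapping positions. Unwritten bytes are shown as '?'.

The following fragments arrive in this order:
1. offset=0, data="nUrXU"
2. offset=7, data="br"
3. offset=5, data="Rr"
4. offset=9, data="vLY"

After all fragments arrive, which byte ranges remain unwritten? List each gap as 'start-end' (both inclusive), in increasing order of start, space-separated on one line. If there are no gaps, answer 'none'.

Fragment 1: offset=0 len=5
Fragment 2: offset=7 len=2
Fragment 3: offset=5 len=2
Fragment 4: offset=9 len=3
Gaps: 12-12

Answer: 12-12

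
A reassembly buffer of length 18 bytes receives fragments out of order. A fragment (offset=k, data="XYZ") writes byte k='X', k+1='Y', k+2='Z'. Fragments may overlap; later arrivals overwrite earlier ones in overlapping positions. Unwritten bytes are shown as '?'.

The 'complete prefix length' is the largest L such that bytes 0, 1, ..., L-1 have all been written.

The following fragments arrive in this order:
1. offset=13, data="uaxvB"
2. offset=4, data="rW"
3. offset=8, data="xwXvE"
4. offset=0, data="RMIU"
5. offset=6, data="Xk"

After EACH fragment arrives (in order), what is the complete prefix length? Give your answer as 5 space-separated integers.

Fragment 1: offset=13 data="uaxvB" -> buffer=?????????????uaxvB -> prefix_len=0
Fragment 2: offset=4 data="rW" -> buffer=????rW???????uaxvB -> prefix_len=0
Fragment 3: offset=8 data="xwXvE" -> buffer=????rW??xwXvEuaxvB -> prefix_len=0
Fragment 4: offset=0 data="RMIU" -> buffer=RMIUrW??xwXvEuaxvB -> prefix_len=6
Fragment 5: offset=6 data="Xk" -> buffer=RMIUrWXkxwXvEuaxvB -> prefix_len=18

Answer: 0 0 0 6 18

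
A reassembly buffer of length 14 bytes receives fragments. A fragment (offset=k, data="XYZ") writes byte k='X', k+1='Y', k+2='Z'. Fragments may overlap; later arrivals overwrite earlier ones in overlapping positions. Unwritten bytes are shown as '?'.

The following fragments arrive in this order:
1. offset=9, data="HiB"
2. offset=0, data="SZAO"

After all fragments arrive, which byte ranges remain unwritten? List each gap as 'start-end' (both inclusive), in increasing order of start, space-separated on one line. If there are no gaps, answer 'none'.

Fragment 1: offset=9 len=3
Fragment 2: offset=0 len=4
Gaps: 4-8 12-13

Answer: 4-8 12-13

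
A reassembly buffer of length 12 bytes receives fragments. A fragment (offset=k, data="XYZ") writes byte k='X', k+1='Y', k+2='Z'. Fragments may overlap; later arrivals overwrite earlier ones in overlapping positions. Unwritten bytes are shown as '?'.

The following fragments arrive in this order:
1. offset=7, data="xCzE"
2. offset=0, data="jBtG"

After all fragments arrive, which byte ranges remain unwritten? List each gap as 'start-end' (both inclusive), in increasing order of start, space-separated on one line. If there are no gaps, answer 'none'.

Fragment 1: offset=7 len=4
Fragment 2: offset=0 len=4
Gaps: 4-6 11-11

Answer: 4-6 11-11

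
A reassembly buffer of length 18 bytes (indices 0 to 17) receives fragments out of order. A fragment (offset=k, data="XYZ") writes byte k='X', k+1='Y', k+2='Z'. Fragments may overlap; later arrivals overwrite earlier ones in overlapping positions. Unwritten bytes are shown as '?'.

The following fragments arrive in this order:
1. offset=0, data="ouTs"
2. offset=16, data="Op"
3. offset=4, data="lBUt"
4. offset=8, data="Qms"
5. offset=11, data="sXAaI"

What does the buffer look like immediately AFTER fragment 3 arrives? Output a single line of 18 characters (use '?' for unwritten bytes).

Answer: ouTslBUt????????Op

Derivation:
Fragment 1: offset=0 data="ouTs" -> buffer=ouTs??????????????
Fragment 2: offset=16 data="Op" -> buffer=ouTs????????????Op
Fragment 3: offset=4 data="lBUt" -> buffer=ouTslBUt????????Op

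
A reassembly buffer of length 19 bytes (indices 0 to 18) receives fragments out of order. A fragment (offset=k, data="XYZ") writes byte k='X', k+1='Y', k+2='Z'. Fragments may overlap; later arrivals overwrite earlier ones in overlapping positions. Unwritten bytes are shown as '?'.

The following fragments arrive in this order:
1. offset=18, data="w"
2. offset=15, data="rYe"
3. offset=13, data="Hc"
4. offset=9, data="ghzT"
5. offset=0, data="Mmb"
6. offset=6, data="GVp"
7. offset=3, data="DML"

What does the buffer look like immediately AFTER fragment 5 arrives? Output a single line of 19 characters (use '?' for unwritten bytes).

Fragment 1: offset=18 data="w" -> buffer=??????????????????w
Fragment 2: offset=15 data="rYe" -> buffer=???????????????rYew
Fragment 3: offset=13 data="Hc" -> buffer=?????????????HcrYew
Fragment 4: offset=9 data="ghzT" -> buffer=?????????ghzTHcrYew
Fragment 5: offset=0 data="Mmb" -> buffer=Mmb??????ghzTHcrYew

Answer: Mmb??????ghzTHcrYew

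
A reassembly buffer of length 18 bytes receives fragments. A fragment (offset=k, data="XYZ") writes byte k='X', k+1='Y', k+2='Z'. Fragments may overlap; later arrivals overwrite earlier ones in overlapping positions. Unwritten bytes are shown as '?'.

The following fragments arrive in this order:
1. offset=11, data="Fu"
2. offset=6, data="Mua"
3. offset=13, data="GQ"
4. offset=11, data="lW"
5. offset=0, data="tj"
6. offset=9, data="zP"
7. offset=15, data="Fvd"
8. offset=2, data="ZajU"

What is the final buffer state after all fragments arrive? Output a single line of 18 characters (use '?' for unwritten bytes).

Answer: tjZajUMuazPlWGQFvd

Derivation:
Fragment 1: offset=11 data="Fu" -> buffer=???????????Fu?????
Fragment 2: offset=6 data="Mua" -> buffer=??????Mua??Fu?????
Fragment 3: offset=13 data="GQ" -> buffer=??????Mua??FuGQ???
Fragment 4: offset=11 data="lW" -> buffer=??????Mua??lWGQ???
Fragment 5: offset=0 data="tj" -> buffer=tj????Mua??lWGQ???
Fragment 6: offset=9 data="zP" -> buffer=tj????MuazPlWGQ???
Fragment 7: offset=15 data="Fvd" -> buffer=tj????MuazPlWGQFvd
Fragment 8: offset=2 data="ZajU" -> buffer=tjZajUMuazPlWGQFvd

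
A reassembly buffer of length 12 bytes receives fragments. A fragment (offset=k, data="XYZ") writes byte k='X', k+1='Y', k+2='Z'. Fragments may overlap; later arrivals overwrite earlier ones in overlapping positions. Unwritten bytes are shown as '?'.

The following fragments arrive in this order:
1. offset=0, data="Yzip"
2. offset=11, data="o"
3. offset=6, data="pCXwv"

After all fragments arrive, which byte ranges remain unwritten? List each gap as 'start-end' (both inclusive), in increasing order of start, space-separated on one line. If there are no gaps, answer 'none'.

Fragment 1: offset=0 len=4
Fragment 2: offset=11 len=1
Fragment 3: offset=6 len=5
Gaps: 4-5

Answer: 4-5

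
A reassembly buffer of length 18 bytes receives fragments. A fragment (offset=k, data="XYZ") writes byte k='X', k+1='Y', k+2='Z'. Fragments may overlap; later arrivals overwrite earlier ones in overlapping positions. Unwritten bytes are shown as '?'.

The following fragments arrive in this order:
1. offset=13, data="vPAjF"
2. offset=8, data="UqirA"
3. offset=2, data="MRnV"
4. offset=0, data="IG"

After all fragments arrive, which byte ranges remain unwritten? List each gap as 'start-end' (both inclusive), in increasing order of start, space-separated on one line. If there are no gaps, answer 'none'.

Answer: 6-7

Derivation:
Fragment 1: offset=13 len=5
Fragment 2: offset=8 len=5
Fragment 3: offset=2 len=4
Fragment 4: offset=0 len=2
Gaps: 6-7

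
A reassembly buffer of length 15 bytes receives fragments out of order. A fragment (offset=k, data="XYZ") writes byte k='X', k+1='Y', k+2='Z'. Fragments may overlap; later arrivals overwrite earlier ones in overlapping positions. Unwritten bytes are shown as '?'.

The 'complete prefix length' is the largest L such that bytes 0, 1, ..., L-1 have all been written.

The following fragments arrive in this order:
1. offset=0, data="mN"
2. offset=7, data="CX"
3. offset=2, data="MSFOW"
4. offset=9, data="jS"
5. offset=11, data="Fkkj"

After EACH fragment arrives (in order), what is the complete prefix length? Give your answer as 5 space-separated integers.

Answer: 2 2 9 11 15

Derivation:
Fragment 1: offset=0 data="mN" -> buffer=mN????????????? -> prefix_len=2
Fragment 2: offset=7 data="CX" -> buffer=mN?????CX?????? -> prefix_len=2
Fragment 3: offset=2 data="MSFOW" -> buffer=mNMSFOWCX?????? -> prefix_len=9
Fragment 4: offset=9 data="jS" -> buffer=mNMSFOWCXjS???? -> prefix_len=11
Fragment 5: offset=11 data="Fkkj" -> buffer=mNMSFOWCXjSFkkj -> prefix_len=15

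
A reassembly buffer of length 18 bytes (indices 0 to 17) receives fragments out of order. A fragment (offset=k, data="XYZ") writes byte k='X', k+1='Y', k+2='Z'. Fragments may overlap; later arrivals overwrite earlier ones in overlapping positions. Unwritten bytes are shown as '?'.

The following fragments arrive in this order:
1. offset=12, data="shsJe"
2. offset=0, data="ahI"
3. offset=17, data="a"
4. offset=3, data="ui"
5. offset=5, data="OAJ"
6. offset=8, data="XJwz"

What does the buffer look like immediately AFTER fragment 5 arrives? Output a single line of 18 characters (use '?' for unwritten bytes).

Answer: ahIuiOAJ????shsJea

Derivation:
Fragment 1: offset=12 data="shsJe" -> buffer=????????????shsJe?
Fragment 2: offset=0 data="ahI" -> buffer=ahI?????????shsJe?
Fragment 3: offset=17 data="a" -> buffer=ahI?????????shsJea
Fragment 4: offset=3 data="ui" -> buffer=ahIui???????shsJea
Fragment 5: offset=5 data="OAJ" -> buffer=ahIuiOAJ????shsJea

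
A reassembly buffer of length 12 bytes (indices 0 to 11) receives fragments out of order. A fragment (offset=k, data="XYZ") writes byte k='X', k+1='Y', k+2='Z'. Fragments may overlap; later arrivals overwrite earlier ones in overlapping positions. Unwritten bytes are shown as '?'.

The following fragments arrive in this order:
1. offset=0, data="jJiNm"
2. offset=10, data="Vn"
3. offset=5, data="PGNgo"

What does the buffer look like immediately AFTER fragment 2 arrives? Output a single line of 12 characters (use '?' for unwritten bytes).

Fragment 1: offset=0 data="jJiNm" -> buffer=jJiNm???????
Fragment 2: offset=10 data="Vn" -> buffer=jJiNm?????Vn

Answer: jJiNm?????Vn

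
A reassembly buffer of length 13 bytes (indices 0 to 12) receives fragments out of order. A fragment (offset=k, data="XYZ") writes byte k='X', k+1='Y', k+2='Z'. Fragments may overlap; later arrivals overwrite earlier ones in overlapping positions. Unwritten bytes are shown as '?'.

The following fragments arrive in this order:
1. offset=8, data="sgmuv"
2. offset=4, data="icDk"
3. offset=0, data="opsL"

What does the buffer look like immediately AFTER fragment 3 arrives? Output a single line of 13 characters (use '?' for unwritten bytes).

Answer: opsLicDksgmuv

Derivation:
Fragment 1: offset=8 data="sgmuv" -> buffer=????????sgmuv
Fragment 2: offset=4 data="icDk" -> buffer=????icDksgmuv
Fragment 3: offset=0 data="opsL" -> buffer=opsLicDksgmuv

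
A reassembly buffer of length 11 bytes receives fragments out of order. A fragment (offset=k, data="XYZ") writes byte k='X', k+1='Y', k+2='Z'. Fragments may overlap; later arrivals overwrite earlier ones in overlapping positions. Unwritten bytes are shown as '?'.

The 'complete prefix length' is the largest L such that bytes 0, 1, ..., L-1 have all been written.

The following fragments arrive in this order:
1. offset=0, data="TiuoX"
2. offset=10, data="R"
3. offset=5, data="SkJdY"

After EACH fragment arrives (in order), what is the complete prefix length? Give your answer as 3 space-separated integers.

Fragment 1: offset=0 data="TiuoX" -> buffer=TiuoX?????? -> prefix_len=5
Fragment 2: offset=10 data="R" -> buffer=TiuoX?????R -> prefix_len=5
Fragment 3: offset=5 data="SkJdY" -> buffer=TiuoXSkJdYR -> prefix_len=11

Answer: 5 5 11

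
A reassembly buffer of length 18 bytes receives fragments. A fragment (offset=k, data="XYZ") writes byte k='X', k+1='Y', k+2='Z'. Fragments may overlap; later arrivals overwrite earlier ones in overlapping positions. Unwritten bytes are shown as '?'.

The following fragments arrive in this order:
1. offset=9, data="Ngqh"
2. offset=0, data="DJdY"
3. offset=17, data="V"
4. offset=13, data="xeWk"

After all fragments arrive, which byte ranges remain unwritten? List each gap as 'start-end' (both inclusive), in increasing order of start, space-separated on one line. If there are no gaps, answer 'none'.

Fragment 1: offset=9 len=4
Fragment 2: offset=0 len=4
Fragment 3: offset=17 len=1
Fragment 4: offset=13 len=4
Gaps: 4-8

Answer: 4-8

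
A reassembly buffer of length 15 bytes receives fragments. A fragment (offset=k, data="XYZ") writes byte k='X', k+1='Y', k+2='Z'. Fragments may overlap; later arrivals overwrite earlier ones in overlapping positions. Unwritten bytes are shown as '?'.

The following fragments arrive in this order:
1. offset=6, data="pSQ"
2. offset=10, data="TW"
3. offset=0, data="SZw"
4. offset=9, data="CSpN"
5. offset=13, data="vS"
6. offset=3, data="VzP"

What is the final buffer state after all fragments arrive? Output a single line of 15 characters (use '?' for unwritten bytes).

Fragment 1: offset=6 data="pSQ" -> buffer=??????pSQ??????
Fragment 2: offset=10 data="TW" -> buffer=??????pSQ?TW???
Fragment 3: offset=0 data="SZw" -> buffer=SZw???pSQ?TW???
Fragment 4: offset=9 data="CSpN" -> buffer=SZw???pSQCSpN??
Fragment 5: offset=13 data="vS" -> buffer=SZw???pSQCSpNvS
Fragment 6: offset=3 data="VzP" -> buffer=SZwVzPpSQCSpNvS

Answer: SZwVzPpSQCSpNvS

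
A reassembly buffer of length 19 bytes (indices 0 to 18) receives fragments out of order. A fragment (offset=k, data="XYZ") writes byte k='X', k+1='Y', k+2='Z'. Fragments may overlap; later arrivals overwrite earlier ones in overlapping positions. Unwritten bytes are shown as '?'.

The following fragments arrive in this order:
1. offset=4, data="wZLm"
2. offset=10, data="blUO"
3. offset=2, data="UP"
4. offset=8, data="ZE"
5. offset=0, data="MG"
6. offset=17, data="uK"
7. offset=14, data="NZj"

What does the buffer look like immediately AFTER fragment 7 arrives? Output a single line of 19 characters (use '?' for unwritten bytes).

Answer: MGUPwZLmZEblUONZjuK

Derivation:
Fragment 1: offset=4 data="wZLm" -> buffer=????wZLm???????????
Fragment 2: offset=10 data="blUO" -> buffer=????wZLm??blUO?????
Fragment 3: offset=2 data="UP" -> buffer=??UPwZLm??blUO?????
Fragment 4: offset=8 data="ZE" -> buffer=??UPwZLmZEblUO?????
Fragment 5: offset=0 data="MG" -> buffer=MGUPwZLmZEblUO?????
Fragment 6: offset=17 data="uK" -> buffer=MGUPwZLmZEblUO???uK
Fragment 7: offset=14 data="NZj" -> buffer=MGUPwZLmZEblUONZjuK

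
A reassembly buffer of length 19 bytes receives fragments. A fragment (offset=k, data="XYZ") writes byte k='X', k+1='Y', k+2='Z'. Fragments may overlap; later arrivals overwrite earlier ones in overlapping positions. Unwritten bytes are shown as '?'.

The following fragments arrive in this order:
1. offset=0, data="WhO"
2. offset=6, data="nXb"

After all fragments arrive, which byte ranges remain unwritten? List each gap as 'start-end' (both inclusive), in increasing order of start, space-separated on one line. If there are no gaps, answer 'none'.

Fragment 1: offset=0 len=3
Fragment 2: offset=6 len=3
Gaps: 3-5 9-18

Answer: 3-5 9-18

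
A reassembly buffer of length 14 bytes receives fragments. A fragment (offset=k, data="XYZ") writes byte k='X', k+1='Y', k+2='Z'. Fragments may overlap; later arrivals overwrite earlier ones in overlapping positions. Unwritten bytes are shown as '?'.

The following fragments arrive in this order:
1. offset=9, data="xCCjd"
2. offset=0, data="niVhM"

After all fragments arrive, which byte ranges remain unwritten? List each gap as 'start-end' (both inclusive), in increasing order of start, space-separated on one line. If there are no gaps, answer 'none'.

Answer: 5-8

Derivation:
Fragment 1: offset=9 len=5
Fragment 2: offset=0 len=5
Gaps: 5-8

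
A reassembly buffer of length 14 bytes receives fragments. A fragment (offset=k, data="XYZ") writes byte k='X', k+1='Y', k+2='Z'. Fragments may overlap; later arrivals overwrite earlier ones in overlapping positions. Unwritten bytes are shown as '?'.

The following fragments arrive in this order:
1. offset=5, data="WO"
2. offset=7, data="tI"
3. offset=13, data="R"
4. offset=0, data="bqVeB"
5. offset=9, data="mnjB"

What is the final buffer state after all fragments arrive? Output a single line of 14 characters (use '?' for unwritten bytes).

Fragment 1: offset=5 data="WO" -> buffer=?????WO???????
Fragment 2: offset=7 data="tI" -> buffer=?????WOtI?????
Fragment 3: offset=13 data="R" -> buffer=?????WOtI????R
Fragment 4: offset=0 data="bqVeB" -> buffer=bqVeBWOtI????R
Fragment 5: offset=9 data="mnjB" -> buffer=bqVeBWOtImnjBR

Answer: bqVeBWOtImnjBR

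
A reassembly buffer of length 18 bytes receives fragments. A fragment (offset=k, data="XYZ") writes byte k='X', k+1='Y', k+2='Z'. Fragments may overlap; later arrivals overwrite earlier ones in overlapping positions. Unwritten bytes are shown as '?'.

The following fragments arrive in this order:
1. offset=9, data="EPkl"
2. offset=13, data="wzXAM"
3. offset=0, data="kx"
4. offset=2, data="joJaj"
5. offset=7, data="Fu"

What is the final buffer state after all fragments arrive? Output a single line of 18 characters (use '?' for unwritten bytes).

Fragment 1: offset=9 data="EPkl" -> buffer=?????????EPkl?????
Fragment 2: offset=13 data="wzXAM" -> buffer=?????????EPklwzXAM
Fragment 3: offset=0 data="kx" -> buffer=kx???????EPklwzXAM
Fragment 4: offset=2 data="joJaj" -> buffer=kxjoJaj??EPklwzXAM
Fragment 5: offset=7 data="Fu" -> buffer=kxjoJajFuEPklwzXAM

Answer: kxjoJajFuEPklwzXAM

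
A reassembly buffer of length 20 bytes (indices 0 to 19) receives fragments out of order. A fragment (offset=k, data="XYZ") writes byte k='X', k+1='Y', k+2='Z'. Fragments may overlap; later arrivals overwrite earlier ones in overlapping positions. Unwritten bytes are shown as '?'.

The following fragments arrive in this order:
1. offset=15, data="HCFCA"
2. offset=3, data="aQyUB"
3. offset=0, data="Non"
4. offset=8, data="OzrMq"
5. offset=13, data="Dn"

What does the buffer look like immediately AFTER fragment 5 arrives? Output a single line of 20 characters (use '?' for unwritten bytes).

Answer: NonaQyUBOzrMqDnHCFCA

Derivation:
Fragment 1: offset=15 data="HCFCA" -> buffer=???????????????HCFCA
Fragment 2: offset=3 data="aQyUB" -> buffer=???aQyUB???????HCFCA
Fragment 3: offset=0 data="Non" -> buffer=NonaQyUB???????HCFCA
Fragment 4: offset=8 data="OzrMq" -> buffer=NonaQyUBOzrMq??HCFCA
Fragment 5: offset=13 data="Dn" -> buffer=NonaQyUBOzrMqDnHCFCA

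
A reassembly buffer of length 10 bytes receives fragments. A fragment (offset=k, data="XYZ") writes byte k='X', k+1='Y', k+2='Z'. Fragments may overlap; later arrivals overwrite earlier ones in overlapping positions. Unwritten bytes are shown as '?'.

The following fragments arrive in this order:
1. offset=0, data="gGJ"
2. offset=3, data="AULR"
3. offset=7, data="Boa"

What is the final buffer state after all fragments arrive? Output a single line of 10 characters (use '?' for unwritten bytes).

Answer: gGJAULRBoa

Derivation:
Fragment 1: offset=0 data="gGJ" -> buffer=gGJ???????
Fragment 2: offset=3 data="AULR" -> buffer=gGJAULR???
Fragment 3: offset=7 data="Boa" -> buffer=gGJAULRBoa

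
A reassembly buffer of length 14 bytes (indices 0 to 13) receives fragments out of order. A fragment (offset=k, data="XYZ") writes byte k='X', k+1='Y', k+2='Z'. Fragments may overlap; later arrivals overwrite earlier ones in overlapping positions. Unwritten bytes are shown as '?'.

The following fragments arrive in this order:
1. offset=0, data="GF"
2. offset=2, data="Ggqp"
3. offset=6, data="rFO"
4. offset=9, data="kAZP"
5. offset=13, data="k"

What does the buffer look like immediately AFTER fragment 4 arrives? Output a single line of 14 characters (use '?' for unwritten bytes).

Answer: GFGgqprFOkAZP?

Derivation:
Fragment 1: offset=0 data="GF" -> buffer=GF????????????
Fragment 2: offset=2 data="Ggqp" -> buffer=GFGgqp????????
Fragment 3: offset=6 data="rFO" -> buffer=GFGgqprFO?????
Fragment 4: offset=9 data="kAZP" -> buffer=GFGgqprFOkAZP?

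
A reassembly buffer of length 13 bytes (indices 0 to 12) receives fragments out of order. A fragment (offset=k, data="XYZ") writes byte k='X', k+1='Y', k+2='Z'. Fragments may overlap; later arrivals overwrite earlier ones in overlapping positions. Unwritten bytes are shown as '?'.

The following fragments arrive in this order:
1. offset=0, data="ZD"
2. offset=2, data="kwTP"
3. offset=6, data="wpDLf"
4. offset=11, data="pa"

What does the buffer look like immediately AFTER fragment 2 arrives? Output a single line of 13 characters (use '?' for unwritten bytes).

Fragment 1: offset=0 data="ZD" -> buffer=ZD???????????
Fragment 2: offset=2 data="kwTP" -> buffer=ZDkwTP???????

Answer: ZDkwTP???????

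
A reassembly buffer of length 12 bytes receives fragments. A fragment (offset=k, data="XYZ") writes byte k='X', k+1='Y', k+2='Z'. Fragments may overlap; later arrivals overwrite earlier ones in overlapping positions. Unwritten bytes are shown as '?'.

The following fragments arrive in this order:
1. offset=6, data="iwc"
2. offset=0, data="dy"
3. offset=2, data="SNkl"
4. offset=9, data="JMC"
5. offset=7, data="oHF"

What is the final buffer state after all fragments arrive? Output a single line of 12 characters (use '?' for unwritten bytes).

Fragment 1: offset=6 data="iwc" -> buffer=??????iwc???
Fragment 2: offset=0 data="dy" -> buffer=dy????iwc???
Fragment 3: offset=2 data="SNkl" -> buffer=dySNkliwc???
Fragment 4: offset=9 data="JMC" -> buffer=dySNkliwcJMC
Fragment 5: offset=7 data="oHF" -> buffer=dySNklioHFMC

Answer: dySNklioHFMC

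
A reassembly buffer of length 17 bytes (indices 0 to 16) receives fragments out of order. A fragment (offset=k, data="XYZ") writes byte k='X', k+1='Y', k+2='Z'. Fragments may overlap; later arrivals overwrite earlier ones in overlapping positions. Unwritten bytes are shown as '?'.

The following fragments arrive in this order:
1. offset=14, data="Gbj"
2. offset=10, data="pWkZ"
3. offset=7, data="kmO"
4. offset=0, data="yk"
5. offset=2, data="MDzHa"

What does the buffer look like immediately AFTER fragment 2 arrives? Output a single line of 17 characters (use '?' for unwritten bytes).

Answer: ??????????pWkZGbj

Derivation:
Fragment 1: offset=14 data="Gbj" -> buffer=??????????????Gbj
Fragment 2: offset=10 data="pWkZ" -> buffer=??????????pWkZGbj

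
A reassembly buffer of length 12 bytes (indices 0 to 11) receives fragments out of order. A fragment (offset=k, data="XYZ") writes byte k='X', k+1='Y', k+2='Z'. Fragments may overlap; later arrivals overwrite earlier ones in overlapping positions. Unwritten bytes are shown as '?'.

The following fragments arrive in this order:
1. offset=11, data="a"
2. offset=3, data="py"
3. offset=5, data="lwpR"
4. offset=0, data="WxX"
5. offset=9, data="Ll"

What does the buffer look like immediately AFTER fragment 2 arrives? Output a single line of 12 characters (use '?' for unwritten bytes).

Answer: ???py??????a

Derivation:
Fragment 1: offset=11 data="a" -> buffer=???????????a
Fragment 2: offset=3 data="py" -> buffer=???py??????a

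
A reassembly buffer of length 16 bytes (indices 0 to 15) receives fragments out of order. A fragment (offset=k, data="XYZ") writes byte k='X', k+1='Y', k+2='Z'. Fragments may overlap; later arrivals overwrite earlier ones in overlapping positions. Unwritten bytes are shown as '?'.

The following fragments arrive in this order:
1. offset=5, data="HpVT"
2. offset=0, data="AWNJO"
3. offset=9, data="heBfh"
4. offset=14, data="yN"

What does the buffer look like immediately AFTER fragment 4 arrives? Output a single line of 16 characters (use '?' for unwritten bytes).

Fragment 1: offset=5 data="HpVT" -> buffer=?????HpVT???????
Fragment 2: offset=0 data="AWNJO" -> buffer=AWNJOHpVT???????
Fragment 3: offset=9 data="heBfh" -> buffer=AWNJOHpVTheBfh??
Fragment 4: offset=14 data="yN" -> buffer=AWNJOHpVTheBfhyN

Answer: AWNJOHpVTheBfhyN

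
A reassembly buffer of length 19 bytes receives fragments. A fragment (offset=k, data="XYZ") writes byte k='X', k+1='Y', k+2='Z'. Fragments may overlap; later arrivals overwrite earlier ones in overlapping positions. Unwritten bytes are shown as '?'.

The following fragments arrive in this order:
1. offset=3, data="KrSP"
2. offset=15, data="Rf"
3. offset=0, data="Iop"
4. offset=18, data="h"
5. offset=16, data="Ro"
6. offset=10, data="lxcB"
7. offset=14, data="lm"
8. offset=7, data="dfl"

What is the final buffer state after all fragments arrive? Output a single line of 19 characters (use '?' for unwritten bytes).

Fragment 1: offset=3 data="KrSP" -> buffer=???KrSP????????????
Fragment 2: offset=15 data="Rf" -> buffer=???KrSP????????Rf??
Fragment 3: offset=0 data="Iop" -> buffer=IopKrSP????????Rf??
Fragment 4: offset=18 data="h" -> buffer=IopKrSP????????Rf?h
Fragment 5: offset=16 data="Ro" -> buffer=IopKrSP????????RRoh
Fragment 6: offset=10 data="lxcB" -> buffer=IopKrSP???lxcB?RRoh
Fragment 7: offset=14 data="lm" -> buffer=IopKrSP???lxcBlmRoh
Fragment 8: offset=7 data="dfl" -> buffer=IopKrSPdfllxcBlmRoh

Answer: IopKrSPdfllxcBlmRoh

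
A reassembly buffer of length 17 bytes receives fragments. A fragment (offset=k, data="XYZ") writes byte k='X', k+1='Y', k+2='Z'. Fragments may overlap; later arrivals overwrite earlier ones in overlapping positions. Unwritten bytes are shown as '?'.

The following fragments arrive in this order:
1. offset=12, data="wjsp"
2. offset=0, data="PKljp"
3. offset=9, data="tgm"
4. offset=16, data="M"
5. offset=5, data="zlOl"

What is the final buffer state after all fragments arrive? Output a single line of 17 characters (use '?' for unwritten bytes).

Answer: PKljpzlOltgmwjspM

Derivation:
Fragment 1: offset=12 data="wjsp" -> buffer=????????????wjsp?
Fragment 2: offset=0 data="PKljp" -> buffer=PKljp???????wjsp?
Fragment 3: offset=9 data="tgm" -> buffer=PKljp????tgmwjsp?
Fragment 4: offset=16 data="M" -> buffer=PKljp????tgmwjspM
Fragment 5: offset=5 data="zlOl" -> buffer=PKljpzlOltgmwjspM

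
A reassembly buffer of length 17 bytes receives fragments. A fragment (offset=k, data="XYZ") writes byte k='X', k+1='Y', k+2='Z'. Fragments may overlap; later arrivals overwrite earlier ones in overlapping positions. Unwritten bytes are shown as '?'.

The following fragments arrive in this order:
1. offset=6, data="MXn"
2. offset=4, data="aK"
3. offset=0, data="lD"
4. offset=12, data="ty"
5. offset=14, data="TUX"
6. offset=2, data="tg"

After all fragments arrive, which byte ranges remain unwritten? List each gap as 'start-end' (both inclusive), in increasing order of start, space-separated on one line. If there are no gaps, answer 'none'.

Answer: 9-11

Derivation:
Fragment 1: offset=6 len=3
Fragment 2: offset=4 len=2
Fragment 3: offset=0 len=2
Fragment 4: offset=12 len=2
Fragment 5: offset=14 len=3
Fragment 6: offset=2 len=2
Gaps: 9-11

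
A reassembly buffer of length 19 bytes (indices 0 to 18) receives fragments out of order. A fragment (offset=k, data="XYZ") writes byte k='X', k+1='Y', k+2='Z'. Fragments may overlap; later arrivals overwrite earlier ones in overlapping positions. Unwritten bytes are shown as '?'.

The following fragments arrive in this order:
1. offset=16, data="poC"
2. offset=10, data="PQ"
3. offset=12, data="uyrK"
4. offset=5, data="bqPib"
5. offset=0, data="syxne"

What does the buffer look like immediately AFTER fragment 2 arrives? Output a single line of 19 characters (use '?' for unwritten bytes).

Answer: ??????????PQ????poC

Derivation:
Fragment 1: offset=16 data="poC" -> buffer=????????????????poC
Fragment 2: offset=10 data="PQ" -> buffer=??????????PQ????poC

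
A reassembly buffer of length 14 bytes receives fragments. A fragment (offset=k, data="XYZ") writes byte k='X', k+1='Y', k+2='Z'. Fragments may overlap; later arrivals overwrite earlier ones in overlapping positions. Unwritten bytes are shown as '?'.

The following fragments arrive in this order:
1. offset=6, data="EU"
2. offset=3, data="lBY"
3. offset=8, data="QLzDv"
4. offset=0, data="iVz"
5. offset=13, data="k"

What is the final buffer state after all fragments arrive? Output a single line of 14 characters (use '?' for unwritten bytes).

Answer: iVzlBYEUQLzDvk

Derivation:
Fragment 1: offset=6 data="EU" -> buffer=??????EU??????
Fragment 2: offset=3 data="lBY" -> buffer=???lBYEU??????
Fragment 3: offset=8 data="QLzDv" -> buffer=???lBYEUQLzDv?
Fragment 4: offset=0 data="iVz" -> buffer=iVzlBYEUQLzDv?
Fragment 5: offset=13 data="k" -> buffer=iVzlBYEUQLzDvk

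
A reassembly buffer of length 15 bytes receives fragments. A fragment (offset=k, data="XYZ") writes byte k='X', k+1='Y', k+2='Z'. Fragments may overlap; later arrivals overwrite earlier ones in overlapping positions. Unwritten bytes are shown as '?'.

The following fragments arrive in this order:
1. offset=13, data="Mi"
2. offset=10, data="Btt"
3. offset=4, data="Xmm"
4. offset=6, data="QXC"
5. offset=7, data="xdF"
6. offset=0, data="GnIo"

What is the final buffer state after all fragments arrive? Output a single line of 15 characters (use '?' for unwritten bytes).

Answer: GnIoXmQxdFBttMi

Derivation:
Fragment 1: offset=13 data="Mi" -> buffer=?????????????Mi
Fragment 2: offset=10 data="Btt" -> buffer=??????????BttMi
Fragment 3: offset=4 data="Xmm" -> buffer=????Xmm???BttMi
Fragment 4: offset=6 data="QXC" -> buffer=????XmQXC?BttMi
Fragment 5: offset=7 data="xdF" -> buffer=????XmQxdFBttMi
Fragment 6: offset=0 data="GnIo" -> buffer=GnIoXmQxdFBttMi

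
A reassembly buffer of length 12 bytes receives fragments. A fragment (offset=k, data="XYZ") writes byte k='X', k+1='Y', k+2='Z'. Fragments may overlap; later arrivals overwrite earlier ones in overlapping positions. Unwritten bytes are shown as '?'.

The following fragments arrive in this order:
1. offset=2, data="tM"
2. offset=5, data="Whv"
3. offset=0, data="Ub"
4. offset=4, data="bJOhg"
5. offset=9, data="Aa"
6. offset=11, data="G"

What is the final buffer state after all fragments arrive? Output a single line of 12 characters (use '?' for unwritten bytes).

Fragment 1: offset=2 data="tM" -> buffer=??tM????????
Fragment 2: offset=5 data="Whv" -> buffer=??tM?Whv????
Fragment 3: offset=0 data="Ub" -> buffer=UbtM?Whv????
Fragment 4: offset=4 data="bJOhg" -> buffer=UbtMbJOhg???
Fragment 5: offset=9 data="Aa" -> buffer=UbtMbJOhgAa?
Fragment 6: offset=11 data="G" -> buffer=UbtMbJOhgAaG

Answer: UbtMbJOhgAaG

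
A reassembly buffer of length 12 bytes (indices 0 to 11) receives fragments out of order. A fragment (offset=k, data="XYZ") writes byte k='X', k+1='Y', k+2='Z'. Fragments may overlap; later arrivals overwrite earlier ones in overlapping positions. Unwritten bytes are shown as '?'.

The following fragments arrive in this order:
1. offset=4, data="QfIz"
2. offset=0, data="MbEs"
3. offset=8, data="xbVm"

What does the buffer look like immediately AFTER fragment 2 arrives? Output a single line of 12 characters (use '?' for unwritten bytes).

Answer: MbEsQfIz????

Derivation:
Fragment 1: offset=4 data="QfIz" -> buffer=????QfIz????
Fragment 2: offset=0 data="MbEs" -> buffer=MbEsQfIz????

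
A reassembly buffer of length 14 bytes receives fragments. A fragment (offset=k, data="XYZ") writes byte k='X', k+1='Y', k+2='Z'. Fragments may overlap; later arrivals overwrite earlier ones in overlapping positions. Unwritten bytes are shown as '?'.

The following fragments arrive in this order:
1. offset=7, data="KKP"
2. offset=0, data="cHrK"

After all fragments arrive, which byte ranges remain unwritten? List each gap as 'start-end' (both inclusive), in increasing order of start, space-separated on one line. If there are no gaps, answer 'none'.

Fragment 1: offset=7 len=3
Fragment 2: offset=0 len=4
Gaps: 4-6 10-13

Answer: 4-6 10-13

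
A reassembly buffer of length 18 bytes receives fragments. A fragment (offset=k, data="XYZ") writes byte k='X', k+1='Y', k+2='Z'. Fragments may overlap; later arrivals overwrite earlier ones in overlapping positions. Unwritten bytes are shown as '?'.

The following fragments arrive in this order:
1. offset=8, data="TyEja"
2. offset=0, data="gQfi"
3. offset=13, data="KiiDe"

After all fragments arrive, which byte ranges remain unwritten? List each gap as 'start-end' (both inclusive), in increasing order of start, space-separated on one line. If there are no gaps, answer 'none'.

Answer: 4-7

Derivation:
Fragment 1: offset=8 len=5
Fragment 2: offset=0 len=4
Fragment 3: offset=13 len=5
Gaps: 4-7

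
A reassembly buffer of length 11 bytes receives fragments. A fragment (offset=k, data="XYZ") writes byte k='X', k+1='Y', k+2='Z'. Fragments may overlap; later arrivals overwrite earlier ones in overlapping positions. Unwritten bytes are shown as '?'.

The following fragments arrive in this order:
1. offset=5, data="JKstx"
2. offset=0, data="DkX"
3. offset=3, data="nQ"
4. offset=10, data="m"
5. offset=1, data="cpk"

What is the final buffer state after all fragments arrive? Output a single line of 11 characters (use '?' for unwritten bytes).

Fragment 1: offset=5 data="JKstx" -> buffer=?????JKstx?
Fragment 2: offset=0 data="DkX" -> buffer=DkX??JKstx?
Fragment 3: offset=3 data="nQ" -> buffer=DkXnQJKstx?
Fragment 4: offset=10 data="m" -> buffer=DkXnQJKstxm
Fragment 5: offset=1 data="cpk" -> buffer=DcpkQJKstxm

Answer: DcpkQJKstxm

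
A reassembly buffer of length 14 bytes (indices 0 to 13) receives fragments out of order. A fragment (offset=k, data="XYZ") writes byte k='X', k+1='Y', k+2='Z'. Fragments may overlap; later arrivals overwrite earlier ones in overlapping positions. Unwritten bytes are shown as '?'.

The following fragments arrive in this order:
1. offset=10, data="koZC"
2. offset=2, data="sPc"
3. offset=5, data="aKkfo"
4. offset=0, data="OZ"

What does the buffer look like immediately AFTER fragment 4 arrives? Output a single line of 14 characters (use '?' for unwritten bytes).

Answer: OZsPcaKkfokoZC

Derivation:
Fragment 1: offset=10 data="koZC" -> buffer=??????????koZC
Fragment 2: offset=2 data="sPc" -> buffer=??sPc?????koZC
Fragment 3: offset=5 data="aKkfo" -> buffer=??sPcaKkfokoZC
Fragment 4: offset=0 data="OZ" -> buffer=OZsPcaKkfokoZC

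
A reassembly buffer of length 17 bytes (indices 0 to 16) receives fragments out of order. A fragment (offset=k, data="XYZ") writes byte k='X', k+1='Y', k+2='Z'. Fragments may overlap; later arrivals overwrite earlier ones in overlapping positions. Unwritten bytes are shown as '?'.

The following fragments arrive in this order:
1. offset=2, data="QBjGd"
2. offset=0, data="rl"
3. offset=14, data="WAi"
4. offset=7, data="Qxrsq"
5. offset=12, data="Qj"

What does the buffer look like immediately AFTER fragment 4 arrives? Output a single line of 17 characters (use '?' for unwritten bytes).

Answer: rlQBjGdQxrsq??WAi

Derivation:
Fragment 1: offset=2 data="QBjGd" -> buffer=??QBjGd??????????
Fragment 2: offset=0 data="rl" -> buffer=rlQBjGd??????????
Fragment 3: offset=14 data="WAi" -> buffer=rlQBjGd???????WAi
Fragment 4: offset=7 data="Qxrsq" -> buffer=rlQBjGdQxrsq??WAi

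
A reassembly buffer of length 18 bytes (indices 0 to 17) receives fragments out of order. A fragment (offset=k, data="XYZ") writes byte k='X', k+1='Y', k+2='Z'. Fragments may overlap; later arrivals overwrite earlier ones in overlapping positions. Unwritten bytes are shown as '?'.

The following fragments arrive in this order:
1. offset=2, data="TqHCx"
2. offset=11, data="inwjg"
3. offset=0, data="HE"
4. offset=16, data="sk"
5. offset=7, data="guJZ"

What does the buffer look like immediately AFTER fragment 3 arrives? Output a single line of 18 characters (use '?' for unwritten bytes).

Answer: HETqHCx????inwjg??

Derivation:
Fragment 1: offset=2 data="TqHCx" -> buffer=??TqHCx???????????
Fragment 2: offset=11 data="inwjg" -> buffer=??TqHCx????inwjg??
Fragment 3: offset=0 data="HE" -> buffer=HETqHCx????inwjg??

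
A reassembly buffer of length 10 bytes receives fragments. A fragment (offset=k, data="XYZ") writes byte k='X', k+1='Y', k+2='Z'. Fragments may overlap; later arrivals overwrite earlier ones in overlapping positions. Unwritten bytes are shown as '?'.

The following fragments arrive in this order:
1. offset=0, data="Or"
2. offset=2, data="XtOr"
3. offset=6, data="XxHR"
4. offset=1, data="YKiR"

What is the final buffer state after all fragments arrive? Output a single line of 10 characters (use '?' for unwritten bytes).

Fragment 1: offset=0 data="Or" -> buffer=Or????????
Fragment 2: offset=2 data="XtOr" -> buffer=OrXtOr????
Fragment 3: offset=6 data="XxHR" -> buffer=OrXtOrXxHR
Fragment 4: offset=1 data="YKiR" -> buffer=OYKiRrXxHR

Answer: OYKiRrXxHR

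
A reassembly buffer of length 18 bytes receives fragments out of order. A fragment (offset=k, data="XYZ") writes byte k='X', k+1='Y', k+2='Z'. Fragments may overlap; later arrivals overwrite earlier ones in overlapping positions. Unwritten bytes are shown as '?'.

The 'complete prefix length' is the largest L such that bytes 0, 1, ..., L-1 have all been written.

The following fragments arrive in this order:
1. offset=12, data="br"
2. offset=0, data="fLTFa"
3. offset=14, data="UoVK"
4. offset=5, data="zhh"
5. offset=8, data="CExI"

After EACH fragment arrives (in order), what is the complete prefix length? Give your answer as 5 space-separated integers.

Fragment 1: offset=12 data="br" -> buffer=????????????br???? -> prefix_len=0
Fragment 2: offset=0 data="fLTFa" -> buffer=fLTFa???????br???? -> prefix_len=5
Fragment 3: offset=14 data="UoVK" -> buffer=fLTFa???????brUoVK -> prefix_len=5
Fragment 4: offset=5 data="zhh" -> buffer=fLTFazhh????brUoVK -> prefix_len=8
Fragment 5: offset=8 data="CExI" -> buffer=fLTFazhhCExIbrUoVK -> prefix_len=18

Answer: 0 5 5 8 18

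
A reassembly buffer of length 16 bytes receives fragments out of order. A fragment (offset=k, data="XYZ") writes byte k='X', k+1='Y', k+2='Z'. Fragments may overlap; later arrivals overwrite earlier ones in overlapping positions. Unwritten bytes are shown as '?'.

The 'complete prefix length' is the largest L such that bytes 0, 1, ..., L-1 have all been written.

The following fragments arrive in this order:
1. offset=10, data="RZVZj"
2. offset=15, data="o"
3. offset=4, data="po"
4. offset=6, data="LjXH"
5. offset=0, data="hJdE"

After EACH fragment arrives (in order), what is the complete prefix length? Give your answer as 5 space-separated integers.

Answer: 0 0 0 0 16

Derivation:
Fragment 1: offset=10 data="RZVZj" -> buffer=??????????RZVZj? -> prefix_len=0
Fragment 2: offset=15 data="o" -> buffer=??????????RZVZjo -> prefix_len=0
Fragment 3: offset=4 data="po" -> buffer=????po????RZVZjo -> prefix_len=0
Fragment 4: offset=6 data="LjXH" -> buffer=????poLjXHRZVZjo -> prefix_len=0
Fragment 5: offset=0 data="hJdE" -> buffer=hJdEpoLjXHRZVZjo -> prefix_len=16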